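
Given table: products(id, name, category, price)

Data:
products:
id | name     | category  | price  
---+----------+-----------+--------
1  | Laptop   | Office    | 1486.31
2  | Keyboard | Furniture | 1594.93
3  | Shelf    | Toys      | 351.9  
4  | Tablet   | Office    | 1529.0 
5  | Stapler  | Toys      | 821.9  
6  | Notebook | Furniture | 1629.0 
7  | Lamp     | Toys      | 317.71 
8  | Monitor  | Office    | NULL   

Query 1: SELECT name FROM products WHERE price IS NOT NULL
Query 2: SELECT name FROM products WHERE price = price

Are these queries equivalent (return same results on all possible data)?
Yes, equivalent

Both queries return: [('Keyboard',), ('Lamp',), ('Laptop',), ('Notebook',), ('Shelf',), ('Stapler',), ('Tablet',)]

Reason: IS NOT NULL vs self-equality (both exclude NULLs)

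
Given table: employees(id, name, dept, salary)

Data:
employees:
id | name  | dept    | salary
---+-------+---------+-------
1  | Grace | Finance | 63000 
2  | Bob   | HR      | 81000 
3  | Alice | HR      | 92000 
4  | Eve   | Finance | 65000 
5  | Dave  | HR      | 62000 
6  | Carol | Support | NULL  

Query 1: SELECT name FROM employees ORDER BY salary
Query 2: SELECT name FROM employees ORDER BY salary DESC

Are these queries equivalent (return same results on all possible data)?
No, not equivalent

Query 1 returns: [('Carol',), ('Dave',), ('Grace',), ('Eve',), ('Bob',), ('Alice',)]
Query 2 returns: [('Alice',), ('Bob',), ('Eve',), ('Grace',), ('Dave',), ('Carol',)]

Reason: ASC vs DESC gives opposite ordering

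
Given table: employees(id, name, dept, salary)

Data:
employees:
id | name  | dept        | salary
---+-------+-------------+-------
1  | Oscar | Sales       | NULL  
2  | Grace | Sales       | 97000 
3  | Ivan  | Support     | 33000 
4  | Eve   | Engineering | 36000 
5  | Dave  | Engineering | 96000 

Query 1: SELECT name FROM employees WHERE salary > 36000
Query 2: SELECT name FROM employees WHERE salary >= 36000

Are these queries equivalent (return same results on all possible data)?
No, not equivalent

Query 1 returns: [('Grace',), ('Dave',)]
Query 2 returns: [('Grace',), ('Eve',), ('Dave',)]

Reason: > vs >= gives different results when salary = 36000 exists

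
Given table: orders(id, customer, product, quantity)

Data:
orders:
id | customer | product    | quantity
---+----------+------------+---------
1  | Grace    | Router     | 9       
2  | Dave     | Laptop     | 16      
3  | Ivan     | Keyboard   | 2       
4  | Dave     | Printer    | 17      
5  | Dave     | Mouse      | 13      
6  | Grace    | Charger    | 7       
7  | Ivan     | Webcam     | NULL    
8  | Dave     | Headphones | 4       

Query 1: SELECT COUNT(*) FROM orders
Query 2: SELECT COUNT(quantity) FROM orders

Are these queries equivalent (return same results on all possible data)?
No, not equivalent

Query 1 returns: [(8,)]
Query 2 returns: [(7,)]

Reason: COUNT(*) includes NULLs, COUNT(column) excludes them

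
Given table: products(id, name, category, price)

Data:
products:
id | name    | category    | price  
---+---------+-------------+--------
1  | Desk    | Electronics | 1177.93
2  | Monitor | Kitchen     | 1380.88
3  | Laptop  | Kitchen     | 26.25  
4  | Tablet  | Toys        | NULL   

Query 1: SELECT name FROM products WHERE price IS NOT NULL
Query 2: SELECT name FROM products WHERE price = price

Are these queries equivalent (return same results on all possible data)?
Yes, equivalent

Both queries return: [('Desk',), ('Laptop',), ('Monitor',)]

Reason: IS NOT NULL vs self-equality (both exclude NULLs)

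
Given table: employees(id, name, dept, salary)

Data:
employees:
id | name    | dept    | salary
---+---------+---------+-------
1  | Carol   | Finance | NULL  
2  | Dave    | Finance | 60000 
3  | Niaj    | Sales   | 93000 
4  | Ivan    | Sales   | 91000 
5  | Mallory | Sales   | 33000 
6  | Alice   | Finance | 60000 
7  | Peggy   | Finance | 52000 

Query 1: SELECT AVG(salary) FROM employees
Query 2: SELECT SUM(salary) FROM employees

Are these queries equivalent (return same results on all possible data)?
No, not equivalent

Query 1 returns: [(64833.333333333336,)]
Query 2 returns: [(389000,)]

Reason: AVG vs SUM give different aggregate values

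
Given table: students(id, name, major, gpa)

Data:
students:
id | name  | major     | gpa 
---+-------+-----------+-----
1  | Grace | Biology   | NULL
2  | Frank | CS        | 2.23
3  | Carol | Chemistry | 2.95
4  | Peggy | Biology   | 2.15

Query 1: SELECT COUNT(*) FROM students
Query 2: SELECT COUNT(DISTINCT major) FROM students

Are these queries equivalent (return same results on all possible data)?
No, not equivalent

Query 1 returns: [(4,)]
Query 2 returns: [(3,)]

Reason: COUNT(*) counts rows, COUNT(DISTINCT major) counts unique majors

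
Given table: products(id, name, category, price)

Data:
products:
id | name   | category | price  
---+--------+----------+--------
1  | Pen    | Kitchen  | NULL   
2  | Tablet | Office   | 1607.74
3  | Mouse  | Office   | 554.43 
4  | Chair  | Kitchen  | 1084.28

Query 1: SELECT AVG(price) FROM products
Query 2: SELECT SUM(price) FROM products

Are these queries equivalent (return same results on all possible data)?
No, not equivalent

Query 1 returns: [(1082.1499999999999,)]
Query 2 returns: [(3246.45,)]

Reason: AVG vs SUM give different aggregate values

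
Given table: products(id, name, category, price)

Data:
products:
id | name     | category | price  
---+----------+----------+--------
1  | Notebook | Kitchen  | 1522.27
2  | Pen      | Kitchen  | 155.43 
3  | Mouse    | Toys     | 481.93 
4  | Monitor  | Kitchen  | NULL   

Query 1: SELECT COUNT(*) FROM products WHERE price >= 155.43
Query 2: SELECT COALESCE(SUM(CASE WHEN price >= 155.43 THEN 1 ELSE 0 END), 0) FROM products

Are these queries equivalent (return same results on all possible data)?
Yes, equivalent

Both queries return: [(3,)]

Reason: COUNT with WHERE vs conditional SUM (COALESCE handles empty-table NULL)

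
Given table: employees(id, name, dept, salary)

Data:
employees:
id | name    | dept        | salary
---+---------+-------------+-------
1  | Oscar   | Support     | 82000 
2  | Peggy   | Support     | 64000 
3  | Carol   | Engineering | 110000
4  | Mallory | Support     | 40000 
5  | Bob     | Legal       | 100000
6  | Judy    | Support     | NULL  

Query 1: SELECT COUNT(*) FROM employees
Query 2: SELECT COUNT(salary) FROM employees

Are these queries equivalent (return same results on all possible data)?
No, not equivalent

Query 1 returns: [(6,)]
Query 2 returns: [(5,)]

Reason: COUNT(*) includes NULLs, COUNT(column) excludes them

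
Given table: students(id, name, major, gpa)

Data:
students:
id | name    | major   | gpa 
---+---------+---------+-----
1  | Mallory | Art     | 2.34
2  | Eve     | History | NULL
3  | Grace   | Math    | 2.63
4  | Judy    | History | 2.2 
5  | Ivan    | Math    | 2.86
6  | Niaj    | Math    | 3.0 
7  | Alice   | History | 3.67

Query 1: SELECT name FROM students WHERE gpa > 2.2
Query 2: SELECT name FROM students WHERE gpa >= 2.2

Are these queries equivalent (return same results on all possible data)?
No, not equivalent

Query 1 returns: [('Mallory',), ('Grace',), ('Ivan',), ('Niaj',), ('Alice',)]
Query 2 returns: [('Mallory',), ('Grace',), ('Judy',), ('Ivan',), ('Niaj',), ('Alice',)]

Reason: > vs >= gives different results when gpa = 2.2 exists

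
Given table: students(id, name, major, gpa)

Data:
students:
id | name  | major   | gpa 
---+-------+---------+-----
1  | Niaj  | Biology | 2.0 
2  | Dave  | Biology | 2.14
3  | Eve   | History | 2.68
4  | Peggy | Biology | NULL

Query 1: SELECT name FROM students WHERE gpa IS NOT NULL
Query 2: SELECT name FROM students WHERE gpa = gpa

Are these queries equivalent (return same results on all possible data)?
Yes, equivalent

Both queries return: [('Dave',), ('Eve',), ('Niaj',)]

Reason: IS NOT NULL vs self-equality (both exclude NULLs)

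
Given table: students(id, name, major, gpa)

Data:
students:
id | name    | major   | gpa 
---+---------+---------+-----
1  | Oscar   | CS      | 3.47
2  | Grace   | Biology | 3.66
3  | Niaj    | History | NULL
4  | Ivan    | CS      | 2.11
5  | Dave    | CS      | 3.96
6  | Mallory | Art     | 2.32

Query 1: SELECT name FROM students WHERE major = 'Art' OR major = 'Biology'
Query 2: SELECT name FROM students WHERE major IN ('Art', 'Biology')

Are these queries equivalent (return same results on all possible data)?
Yes, equivalent

Both queries return: [('Grace',), ('Mallory',)]

Reason: OR vs IN are equivalent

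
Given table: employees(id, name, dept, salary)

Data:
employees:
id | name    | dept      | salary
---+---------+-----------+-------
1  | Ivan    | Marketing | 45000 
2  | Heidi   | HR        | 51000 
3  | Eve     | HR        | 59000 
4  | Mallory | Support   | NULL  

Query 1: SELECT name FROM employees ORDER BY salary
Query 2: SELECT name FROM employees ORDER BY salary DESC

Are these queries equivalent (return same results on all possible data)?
No, not equivalent

Query 1 returns: [('Mallory',), ('Ivan',), ('Heidi',), ('Eve',)]
Query 2 returns: [('Eve',), ('Heidi',), ('Ivan',), ('Mallory',)]

Reason: ASC vs DESC gives opposite ordering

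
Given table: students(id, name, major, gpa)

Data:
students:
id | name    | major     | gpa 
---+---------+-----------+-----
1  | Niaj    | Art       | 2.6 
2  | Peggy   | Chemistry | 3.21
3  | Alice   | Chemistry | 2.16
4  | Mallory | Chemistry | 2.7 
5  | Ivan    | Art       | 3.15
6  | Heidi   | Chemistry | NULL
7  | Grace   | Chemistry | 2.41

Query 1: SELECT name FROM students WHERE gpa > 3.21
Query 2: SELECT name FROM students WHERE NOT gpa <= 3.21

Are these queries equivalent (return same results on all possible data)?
Yes, equivalent

Both queries return: []

Reason: Both filter gpa > 3.21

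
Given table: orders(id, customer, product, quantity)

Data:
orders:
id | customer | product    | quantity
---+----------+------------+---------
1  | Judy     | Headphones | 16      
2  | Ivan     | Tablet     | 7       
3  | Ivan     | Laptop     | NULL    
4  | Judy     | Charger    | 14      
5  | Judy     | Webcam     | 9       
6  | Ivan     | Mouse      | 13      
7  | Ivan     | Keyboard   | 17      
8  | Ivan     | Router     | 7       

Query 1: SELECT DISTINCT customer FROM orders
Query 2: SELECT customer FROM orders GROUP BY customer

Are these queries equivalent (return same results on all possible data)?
Yes, equivalent

Both queries return: [('Ivan',), ('Judy',)]

Reason: Both get unique customers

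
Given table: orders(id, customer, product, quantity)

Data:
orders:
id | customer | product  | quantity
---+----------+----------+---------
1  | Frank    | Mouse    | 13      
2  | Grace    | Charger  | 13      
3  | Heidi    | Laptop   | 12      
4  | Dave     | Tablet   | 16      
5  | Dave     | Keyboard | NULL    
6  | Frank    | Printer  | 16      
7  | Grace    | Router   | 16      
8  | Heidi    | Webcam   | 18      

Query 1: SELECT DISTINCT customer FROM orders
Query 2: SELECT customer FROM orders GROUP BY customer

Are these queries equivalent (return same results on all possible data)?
Yes, equivalent

Both queries return: [('Dave',), ('Frank',), ('Grace',), ('Heidi',)]

Reason: Both get unique customers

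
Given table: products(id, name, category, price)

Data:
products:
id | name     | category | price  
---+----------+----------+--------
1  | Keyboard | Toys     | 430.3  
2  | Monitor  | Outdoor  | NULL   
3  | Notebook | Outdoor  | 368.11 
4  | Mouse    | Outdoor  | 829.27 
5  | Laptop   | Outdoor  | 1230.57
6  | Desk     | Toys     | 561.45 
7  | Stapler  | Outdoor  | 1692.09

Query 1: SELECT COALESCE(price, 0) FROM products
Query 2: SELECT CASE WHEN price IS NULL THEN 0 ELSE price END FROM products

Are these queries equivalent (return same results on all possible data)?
Yes, equivalent

Both queries return: [(0,), (368.11,), (430.3,), (561.45,), (829.27,), (1230.57,), (1692.09,)]

Reason: COALESCE vs CASE for NULL handling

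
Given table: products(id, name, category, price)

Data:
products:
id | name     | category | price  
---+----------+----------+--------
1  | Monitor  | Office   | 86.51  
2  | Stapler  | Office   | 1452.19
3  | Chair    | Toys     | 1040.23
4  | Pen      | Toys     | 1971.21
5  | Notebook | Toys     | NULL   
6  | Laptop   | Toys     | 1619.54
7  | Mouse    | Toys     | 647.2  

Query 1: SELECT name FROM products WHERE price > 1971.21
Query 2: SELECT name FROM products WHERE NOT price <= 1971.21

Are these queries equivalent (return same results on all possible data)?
Yes, equivalent

Both queries return: []

Reason: Both filter price > 1971.21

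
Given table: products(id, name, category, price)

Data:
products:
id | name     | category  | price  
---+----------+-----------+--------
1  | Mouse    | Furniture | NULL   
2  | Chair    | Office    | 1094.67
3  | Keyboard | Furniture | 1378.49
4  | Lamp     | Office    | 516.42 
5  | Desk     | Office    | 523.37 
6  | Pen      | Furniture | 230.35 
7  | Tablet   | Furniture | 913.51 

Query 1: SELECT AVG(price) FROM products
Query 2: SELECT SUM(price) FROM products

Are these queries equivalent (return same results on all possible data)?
No, not equivalent

Query 1 returns: [(776.1350000000001,)]
Query 2 returns: [(4656.81,)]

Reason: AVG vs SUM give different aggregate values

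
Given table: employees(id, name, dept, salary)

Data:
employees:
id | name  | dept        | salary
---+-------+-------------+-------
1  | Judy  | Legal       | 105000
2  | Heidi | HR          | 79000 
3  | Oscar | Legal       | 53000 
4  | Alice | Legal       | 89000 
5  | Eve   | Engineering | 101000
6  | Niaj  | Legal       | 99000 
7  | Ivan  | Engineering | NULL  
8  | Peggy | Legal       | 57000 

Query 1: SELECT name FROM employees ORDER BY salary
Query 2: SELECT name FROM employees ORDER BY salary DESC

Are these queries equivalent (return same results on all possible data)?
No, not equivalent

Query 1 returns: [('Ivan',), ('Oscar',), ('Peggy',), ('Heidi',), ('Alice',), ('Niaj',), ('Eve',), ('Judy',)]
Query 2 returns: [('Judy',), ('Eve',), ('Niaj',), ('Alice',), ('Heidi',), ('Peggy',), ('Oscar',), ('Ivan',)]

Reason: ASC vs DESC gives opposite ordering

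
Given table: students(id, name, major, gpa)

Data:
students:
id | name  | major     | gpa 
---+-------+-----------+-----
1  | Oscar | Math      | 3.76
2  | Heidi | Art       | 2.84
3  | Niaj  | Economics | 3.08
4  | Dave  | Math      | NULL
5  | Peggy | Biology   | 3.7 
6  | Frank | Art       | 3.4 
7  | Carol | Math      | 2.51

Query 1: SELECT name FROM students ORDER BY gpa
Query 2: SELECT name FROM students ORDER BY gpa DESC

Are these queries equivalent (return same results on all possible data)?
No, not equivalent

Query 1 returns: [('Dave',), ('Carol',), ('Heidi',), ('Niaj',), ('Frank',), ('Peggy',), ('Oscar',)]
Query 2 returns: [('Oscar',), ('Peggy',), ('Frank',), ('Niaj',), ('Heidi',), ('Carol',), ('Dave',)]

Reason: ASC vs DESC gives opposite ordering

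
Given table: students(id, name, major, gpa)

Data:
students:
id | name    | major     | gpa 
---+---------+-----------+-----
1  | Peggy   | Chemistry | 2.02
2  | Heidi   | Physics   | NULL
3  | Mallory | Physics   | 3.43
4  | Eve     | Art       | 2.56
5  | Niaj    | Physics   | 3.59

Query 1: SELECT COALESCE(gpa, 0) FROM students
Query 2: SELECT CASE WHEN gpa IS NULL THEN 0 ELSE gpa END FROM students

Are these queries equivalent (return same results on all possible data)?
Yes, equivalent

Both queries return: [(0,), (2.02,), (2.56,), (3.43,), (3.59,)]

Reason: COALESCE vs CASE for NULL handling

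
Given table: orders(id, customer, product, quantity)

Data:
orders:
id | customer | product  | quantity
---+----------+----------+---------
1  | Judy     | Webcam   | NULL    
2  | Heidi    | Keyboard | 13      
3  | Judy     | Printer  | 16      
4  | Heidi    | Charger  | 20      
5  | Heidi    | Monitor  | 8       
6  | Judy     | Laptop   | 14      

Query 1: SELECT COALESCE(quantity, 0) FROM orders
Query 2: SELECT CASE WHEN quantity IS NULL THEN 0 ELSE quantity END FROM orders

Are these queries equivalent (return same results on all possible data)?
Yes, equivalent

Both queries return: [(0,), (8,), (13,), (14,), (16,), (20,)]

Reason: COALESCE vs CASE for NULL handling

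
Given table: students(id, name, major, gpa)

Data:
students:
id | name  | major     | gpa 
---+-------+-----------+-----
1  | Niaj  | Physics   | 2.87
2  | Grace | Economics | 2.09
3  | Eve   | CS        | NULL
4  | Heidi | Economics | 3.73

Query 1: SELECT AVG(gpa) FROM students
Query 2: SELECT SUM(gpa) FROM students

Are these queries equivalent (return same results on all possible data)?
No, not equivalent

Query 1 returns: [(2.8966666666666665,)]
Query 2 returns: [(8.69,)]

Reason: AVG vs SUM give different aggregate values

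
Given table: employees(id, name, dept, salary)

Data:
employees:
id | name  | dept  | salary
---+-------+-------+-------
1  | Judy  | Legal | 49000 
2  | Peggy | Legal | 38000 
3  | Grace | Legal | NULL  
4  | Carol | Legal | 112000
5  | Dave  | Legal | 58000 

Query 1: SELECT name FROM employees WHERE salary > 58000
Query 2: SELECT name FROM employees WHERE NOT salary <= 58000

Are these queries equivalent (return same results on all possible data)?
Yes, equivalent

Both queries return: [('Carol',)]

Reason: Both filter salary > 58000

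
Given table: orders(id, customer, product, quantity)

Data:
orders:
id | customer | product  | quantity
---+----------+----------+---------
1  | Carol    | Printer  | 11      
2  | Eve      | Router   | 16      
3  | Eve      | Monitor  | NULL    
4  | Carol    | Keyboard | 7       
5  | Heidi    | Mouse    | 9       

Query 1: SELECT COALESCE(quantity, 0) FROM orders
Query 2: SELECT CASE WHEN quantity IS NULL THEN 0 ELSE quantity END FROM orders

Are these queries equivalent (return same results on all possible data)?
Yes, equivalent

Both queries return: [(0,), (7,), (9,), (11,), (16,)]

Reason: COALESCE vs CASE for NULL handling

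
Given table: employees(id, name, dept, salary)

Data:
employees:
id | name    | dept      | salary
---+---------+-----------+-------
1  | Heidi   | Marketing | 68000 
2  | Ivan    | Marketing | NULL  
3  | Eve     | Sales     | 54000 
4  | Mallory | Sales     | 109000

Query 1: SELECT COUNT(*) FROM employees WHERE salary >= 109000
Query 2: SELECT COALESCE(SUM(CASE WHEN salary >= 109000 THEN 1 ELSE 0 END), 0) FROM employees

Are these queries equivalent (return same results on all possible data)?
Yes, equivalent

Both queries return: [(1,)]

Reason: COUNT with WHERE vs conditional SUM (COALESCE handles empty-table NULL)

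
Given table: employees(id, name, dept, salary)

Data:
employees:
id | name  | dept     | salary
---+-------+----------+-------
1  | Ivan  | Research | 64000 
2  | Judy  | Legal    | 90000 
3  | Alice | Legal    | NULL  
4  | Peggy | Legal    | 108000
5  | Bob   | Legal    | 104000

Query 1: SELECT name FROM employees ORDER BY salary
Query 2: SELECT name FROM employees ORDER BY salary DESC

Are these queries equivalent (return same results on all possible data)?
No, not equivalent

Query 1 returns: [('Alice',), ('Ivan',), ('Judy',), ('Bob',), ('Peggy',)]
Query 2 returns: [('Peggy',), ('Bob',), ('Judy',), ('Ivan',), ('Alice',)]

Reason: ASC vs DESC gives opposite ordering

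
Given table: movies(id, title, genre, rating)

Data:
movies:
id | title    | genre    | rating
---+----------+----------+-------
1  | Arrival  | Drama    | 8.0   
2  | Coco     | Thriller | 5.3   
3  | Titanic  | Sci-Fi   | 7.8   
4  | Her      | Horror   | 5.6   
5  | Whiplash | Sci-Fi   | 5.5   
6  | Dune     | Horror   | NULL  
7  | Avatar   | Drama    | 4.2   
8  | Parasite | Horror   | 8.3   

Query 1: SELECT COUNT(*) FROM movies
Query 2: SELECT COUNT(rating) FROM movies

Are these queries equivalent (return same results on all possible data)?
No, not equivalent

Query 1 returns: [(8,)]
Query 2 returns: [(7,)]

Reason: COUNT(*) includes NULLs, COUNT(column) excludes them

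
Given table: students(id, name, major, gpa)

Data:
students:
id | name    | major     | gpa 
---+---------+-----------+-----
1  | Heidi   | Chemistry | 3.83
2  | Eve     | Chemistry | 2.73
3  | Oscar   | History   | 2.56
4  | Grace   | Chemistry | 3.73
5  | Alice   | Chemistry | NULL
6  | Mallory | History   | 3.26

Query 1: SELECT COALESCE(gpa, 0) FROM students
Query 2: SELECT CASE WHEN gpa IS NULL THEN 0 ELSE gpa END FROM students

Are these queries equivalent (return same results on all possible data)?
Yes, equivalent

Both queries return: [(0,), (2.56,), (2.73,), (3.26,), (3.73,), (3.83,)]

Reason: COALESCE vs CASE for NULL handling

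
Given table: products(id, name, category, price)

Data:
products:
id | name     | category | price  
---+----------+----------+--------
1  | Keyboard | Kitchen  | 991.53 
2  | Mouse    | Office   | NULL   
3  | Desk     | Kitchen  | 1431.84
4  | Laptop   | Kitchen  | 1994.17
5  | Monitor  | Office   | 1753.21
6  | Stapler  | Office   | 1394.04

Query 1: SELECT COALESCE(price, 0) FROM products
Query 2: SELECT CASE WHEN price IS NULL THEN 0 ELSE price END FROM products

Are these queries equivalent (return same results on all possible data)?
Yes, equivalent

Both queries return: [(0,), (991.53,), (1394.04,), (1431.84,), (1753.21,), (1994.17,)]

Reason: COALESCE vs CASE for NULL handling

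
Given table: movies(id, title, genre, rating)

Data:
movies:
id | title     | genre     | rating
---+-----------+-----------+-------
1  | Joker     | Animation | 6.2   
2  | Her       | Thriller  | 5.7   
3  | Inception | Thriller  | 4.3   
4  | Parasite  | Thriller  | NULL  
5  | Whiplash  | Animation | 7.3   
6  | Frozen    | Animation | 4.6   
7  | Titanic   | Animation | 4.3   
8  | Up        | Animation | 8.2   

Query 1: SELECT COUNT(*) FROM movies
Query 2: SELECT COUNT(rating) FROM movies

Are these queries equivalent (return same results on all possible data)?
No, not equivalent

Query 1 returns: [(8,)]
Query 2 returns: [(7,)]

Reason: COUNT(*) includes NULLs, COUNT(column) excludes them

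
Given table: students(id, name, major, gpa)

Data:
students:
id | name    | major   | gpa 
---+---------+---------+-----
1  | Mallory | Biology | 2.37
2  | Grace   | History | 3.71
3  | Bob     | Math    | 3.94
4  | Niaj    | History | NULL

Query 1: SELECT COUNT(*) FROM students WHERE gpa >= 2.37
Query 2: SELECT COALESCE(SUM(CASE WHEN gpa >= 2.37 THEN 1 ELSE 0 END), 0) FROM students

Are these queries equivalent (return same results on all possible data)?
Yes, equivalent

Both queries return: [(3,)]

Reason: COUNT with WHERE vs conditional SUM (COALESCE handles empty-table NULL)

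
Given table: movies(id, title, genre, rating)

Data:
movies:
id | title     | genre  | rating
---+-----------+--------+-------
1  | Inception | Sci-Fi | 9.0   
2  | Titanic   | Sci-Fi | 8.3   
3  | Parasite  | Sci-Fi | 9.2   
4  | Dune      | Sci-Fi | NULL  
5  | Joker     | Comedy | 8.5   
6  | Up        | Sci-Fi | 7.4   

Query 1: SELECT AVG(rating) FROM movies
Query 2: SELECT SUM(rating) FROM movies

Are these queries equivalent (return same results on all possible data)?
No, not equivalent

Query 1 returns: [(8.48,)]
Query 2 returns: [(42.4,)]

Reason: AVG vs SUM give different aggregate values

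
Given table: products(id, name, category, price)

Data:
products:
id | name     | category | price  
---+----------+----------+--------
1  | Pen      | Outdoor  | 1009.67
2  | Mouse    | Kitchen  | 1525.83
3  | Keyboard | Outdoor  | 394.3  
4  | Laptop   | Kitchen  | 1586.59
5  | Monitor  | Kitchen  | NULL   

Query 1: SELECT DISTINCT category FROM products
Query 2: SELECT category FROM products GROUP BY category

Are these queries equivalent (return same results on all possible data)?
Yes, equivalent

Both queries return: [('Kitchen',), ('Outdoor',)]

Reason: Both get unique categorys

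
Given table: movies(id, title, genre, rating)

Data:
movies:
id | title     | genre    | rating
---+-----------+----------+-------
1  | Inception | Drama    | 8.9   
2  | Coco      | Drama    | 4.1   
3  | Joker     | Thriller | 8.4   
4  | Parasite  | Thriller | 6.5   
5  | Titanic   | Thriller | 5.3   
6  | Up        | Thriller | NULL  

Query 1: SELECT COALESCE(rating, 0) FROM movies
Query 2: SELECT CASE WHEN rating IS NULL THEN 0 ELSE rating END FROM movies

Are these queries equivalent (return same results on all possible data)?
Yes, equivalent

Both queries return: [(0,), (4.1,), (5.3,), (6.5,), (8.4,), (8.9,)]

Reason: COALESCE vs CASE for NULL handling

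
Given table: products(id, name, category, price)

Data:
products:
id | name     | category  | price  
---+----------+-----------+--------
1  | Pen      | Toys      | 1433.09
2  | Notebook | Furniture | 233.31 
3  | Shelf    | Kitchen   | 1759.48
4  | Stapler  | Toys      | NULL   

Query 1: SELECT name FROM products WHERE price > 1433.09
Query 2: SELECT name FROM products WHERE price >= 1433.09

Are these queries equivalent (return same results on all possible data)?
No, not equivalent

Query 1 returns: [('Shelf',)]
Query 2 returns: [('Pen',), ('Shelf',)]

Reason: > vs >= gives different results when price = 1433.09 exists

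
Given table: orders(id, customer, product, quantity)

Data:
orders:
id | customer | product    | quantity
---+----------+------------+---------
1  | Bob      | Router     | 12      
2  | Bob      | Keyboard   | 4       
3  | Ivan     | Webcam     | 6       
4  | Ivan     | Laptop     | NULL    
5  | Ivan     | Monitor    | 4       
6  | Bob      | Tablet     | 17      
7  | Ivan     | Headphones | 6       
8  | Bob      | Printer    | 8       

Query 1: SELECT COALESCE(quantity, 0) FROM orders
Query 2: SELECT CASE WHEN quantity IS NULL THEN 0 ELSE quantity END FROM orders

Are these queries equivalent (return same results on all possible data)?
Yes, equivalent

Both queries return: [(0,), (4,), (4,), (6,), (6,), (8,), (12,), (17,)]

Reason: COALESCE vs CASE for NULL handling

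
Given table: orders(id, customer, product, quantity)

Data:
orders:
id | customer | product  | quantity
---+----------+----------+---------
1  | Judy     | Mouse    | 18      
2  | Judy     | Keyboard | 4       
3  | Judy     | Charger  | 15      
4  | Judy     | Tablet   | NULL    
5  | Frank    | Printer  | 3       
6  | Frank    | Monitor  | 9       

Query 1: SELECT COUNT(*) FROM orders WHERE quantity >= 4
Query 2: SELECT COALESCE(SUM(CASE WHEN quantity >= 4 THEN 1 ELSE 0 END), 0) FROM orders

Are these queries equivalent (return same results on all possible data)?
Yes, equivalent

Both queries return: [(4,)]

Reason: COUNT with WHERE vs conditional SUM (COALESCE handles empty-table NULL)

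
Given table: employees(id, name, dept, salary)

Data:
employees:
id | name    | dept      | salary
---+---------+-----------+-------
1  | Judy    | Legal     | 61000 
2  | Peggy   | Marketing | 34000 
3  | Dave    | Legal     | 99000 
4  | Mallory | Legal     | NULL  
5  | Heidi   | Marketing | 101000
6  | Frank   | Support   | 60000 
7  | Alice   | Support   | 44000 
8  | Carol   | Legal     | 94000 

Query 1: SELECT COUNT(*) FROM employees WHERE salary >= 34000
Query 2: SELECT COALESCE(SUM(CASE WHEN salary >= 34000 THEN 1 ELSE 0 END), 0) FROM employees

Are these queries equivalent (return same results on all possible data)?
Yes, equivalent

Both queries return: [(7,)]

Reason: COUNT with WHERE vs conditional SUM (COALESCE handles empty-table NULL)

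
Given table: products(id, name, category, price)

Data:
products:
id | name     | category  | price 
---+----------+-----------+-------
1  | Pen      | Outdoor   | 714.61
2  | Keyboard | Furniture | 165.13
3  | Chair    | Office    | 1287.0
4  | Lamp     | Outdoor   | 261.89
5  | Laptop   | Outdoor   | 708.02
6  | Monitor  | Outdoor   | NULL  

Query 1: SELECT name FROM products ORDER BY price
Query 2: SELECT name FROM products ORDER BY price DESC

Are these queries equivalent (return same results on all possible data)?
No, not equivalent

Query 1 returns: [('Monitor',), ('Keyboard',), ('Lamp',), ('Laptop',), ('Pen',), ('Chair',)]
Query 2 returns: [('Chair',), ('Pen',), ('Laptop',), ('Lamp',), ('Keyboard',), ('Monitor',)]

Reason: ASC vs DESC gives opposite ordering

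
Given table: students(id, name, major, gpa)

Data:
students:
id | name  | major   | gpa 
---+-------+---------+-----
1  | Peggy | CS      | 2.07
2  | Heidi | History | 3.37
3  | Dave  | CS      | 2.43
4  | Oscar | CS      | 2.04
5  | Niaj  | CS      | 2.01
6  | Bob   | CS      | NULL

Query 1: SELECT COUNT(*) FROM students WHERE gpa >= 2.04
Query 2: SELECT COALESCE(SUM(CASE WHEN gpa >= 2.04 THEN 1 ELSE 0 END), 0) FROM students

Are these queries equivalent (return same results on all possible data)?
Yes, equivalent

Both queries return: [(4,)]

Reason: COUNT with WHERE vs conditional SUM (COALESCE handles empty-table NULL)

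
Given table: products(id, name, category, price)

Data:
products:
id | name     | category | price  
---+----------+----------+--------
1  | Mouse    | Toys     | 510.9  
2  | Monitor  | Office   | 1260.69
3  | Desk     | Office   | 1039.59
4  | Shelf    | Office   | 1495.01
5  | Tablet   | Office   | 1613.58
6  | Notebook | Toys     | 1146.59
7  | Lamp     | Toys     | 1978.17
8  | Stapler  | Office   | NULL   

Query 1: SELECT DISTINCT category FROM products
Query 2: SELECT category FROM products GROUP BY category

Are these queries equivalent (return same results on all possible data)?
Yes, equivalent

Both queries return: [('Office',), ('Toys',)]

Reason: Both get unique categorys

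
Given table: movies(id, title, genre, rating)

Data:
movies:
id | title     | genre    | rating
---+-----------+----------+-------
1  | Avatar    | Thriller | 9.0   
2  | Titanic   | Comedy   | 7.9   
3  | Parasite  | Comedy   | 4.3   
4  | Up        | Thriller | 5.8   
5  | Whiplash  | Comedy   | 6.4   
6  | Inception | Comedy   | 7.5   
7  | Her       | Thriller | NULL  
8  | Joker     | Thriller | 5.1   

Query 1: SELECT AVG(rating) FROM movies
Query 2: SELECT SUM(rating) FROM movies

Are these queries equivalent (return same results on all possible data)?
No, not equivalent

Query 1 returns: [(6.571428571428571,)]
Query 2 returns: [(46.0,)]

Reason: AVG vs SUM give different aggregate values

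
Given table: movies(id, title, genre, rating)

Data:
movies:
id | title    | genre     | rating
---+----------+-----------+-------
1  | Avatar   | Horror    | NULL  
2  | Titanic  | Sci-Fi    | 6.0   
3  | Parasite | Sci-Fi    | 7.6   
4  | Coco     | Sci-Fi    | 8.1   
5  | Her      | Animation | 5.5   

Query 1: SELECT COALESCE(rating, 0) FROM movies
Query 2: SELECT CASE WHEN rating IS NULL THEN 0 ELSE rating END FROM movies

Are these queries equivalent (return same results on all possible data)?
Yes, equivalent

Both queries return: [(0,), (5.5,), (6.0,), (7.6,), (8.1,)]

Reason: COALESCE vs CASE for NULL handling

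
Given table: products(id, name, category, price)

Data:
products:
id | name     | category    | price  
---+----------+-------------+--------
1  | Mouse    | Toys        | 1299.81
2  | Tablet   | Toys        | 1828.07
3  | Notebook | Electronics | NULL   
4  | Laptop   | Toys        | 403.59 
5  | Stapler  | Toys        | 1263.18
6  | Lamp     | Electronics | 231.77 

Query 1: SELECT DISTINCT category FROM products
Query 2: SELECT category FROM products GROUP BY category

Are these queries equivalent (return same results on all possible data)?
Yes, equivalent

Both queries return: [('Electronics',), ('Toys',)]

Reason: Both get unique categorys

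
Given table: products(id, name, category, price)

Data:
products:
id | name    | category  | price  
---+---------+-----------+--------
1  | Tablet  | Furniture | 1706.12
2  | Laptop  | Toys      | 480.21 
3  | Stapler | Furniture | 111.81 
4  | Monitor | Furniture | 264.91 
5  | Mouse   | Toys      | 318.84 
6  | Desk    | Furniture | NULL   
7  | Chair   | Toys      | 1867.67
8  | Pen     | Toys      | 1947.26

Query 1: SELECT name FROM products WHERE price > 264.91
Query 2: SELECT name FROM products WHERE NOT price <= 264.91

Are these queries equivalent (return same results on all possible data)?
Yes, equivalent

Both queries return: [('Chair',), ('Laptop',), ('Mouse',), ('Pen',), ('Tablet',)]

Reason: Both filter price > 264.91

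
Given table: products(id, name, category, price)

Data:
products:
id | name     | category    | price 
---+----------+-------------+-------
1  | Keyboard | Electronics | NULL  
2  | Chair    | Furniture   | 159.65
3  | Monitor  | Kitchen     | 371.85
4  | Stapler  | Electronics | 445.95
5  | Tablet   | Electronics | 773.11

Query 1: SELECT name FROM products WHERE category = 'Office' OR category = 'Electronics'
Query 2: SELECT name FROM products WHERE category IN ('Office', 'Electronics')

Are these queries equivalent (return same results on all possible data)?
Yes, equivalent

Both queries return: [('Keyboard',), ('Stapler',), ('Tablet',)]

Reason: OR vs IN are equivalent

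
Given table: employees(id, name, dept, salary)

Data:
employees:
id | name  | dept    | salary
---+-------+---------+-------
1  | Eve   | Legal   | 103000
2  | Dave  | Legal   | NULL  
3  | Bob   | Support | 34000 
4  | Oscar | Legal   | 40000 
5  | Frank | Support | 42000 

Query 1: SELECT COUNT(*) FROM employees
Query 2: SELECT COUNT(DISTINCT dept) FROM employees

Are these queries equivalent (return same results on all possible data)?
No, not equivalent

Query 1 returns: [(5,)]
Query 2 returns: [(2,)]

Reason: COUNT(*) counts rows, COUNT(DISTINCT dept) counts unique depts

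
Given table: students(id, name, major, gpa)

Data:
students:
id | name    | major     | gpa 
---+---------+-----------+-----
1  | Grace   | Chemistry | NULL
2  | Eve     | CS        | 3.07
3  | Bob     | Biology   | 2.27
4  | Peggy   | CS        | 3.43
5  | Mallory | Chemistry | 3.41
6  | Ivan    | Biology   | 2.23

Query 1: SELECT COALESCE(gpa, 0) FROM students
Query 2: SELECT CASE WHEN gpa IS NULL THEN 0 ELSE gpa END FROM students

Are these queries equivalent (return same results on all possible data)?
Yes, equivalent

Both queries return: [(0,), (2.23,), (2.27,), (3.07,), (3.41,), (3.43,)]

Reason: COALESCE vs CASE for NULL handling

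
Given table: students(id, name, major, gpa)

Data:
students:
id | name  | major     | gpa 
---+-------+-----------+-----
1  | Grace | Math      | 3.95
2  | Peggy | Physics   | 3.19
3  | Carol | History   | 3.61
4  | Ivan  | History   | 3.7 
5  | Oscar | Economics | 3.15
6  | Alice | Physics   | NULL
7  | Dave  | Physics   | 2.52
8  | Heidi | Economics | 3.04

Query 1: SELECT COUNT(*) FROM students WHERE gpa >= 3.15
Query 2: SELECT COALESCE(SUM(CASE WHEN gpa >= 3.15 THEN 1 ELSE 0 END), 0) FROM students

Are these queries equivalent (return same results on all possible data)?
Yes, equivalent

Both queries return: [(5,)]

Reason: COUNT with WHERE vs conditional SUM (COALESCE handles empty-table NULL)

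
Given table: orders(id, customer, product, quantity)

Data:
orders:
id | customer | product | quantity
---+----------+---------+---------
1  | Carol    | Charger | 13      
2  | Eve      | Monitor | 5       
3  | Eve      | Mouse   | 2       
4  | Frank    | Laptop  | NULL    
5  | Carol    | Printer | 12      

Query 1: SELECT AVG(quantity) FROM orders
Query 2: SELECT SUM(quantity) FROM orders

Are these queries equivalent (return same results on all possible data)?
No, not equivalent

Query 1 returns: [(8.0,)]
Query 2 returns: [(32,)]

Reason: AVG vs SUM give different aggregate values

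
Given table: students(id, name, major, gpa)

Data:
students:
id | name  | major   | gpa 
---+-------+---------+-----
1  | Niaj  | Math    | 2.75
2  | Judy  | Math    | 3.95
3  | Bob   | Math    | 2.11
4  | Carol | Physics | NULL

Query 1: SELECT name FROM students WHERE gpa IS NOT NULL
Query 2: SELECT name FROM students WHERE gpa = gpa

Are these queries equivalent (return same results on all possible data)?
Yes, equivalent

Both queries return: [('Bob',), ('Judy',), ('Niaj',)]

Reason: IS NOT NULL vs self-equality (both exclude NULLs)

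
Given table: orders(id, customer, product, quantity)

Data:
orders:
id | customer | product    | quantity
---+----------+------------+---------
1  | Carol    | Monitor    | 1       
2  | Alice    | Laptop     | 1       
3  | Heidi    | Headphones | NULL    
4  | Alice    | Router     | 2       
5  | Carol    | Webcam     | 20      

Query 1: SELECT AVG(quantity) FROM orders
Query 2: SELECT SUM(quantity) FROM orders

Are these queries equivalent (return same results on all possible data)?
No, not equivalent

Query 1 returns: [(6.0,)]
Query 2 returns: [(24,)]

Reason: AVG vs SUM give different aggregate values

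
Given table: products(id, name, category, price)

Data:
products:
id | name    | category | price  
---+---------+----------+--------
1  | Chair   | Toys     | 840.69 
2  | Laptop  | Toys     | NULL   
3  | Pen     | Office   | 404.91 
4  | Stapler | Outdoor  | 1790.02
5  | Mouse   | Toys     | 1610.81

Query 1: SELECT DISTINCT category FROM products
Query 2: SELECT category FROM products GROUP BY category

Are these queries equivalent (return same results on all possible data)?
Yes, equivalent

Both queries return: [('Office',), ('Outdoor',), ('Toys',)]

Reason: Both get unique categorys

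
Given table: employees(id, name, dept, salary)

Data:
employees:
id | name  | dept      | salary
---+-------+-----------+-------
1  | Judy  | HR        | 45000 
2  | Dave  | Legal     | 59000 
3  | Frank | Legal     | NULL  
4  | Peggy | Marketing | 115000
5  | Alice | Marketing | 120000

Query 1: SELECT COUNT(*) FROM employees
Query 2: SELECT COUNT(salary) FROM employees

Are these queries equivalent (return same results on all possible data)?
No, not equivalent

Query 1 returns: [(5,)]
Query 2 returns: [(4,)]

Reason: COUNT(*) includes NULLs, COUNT(column) excludes them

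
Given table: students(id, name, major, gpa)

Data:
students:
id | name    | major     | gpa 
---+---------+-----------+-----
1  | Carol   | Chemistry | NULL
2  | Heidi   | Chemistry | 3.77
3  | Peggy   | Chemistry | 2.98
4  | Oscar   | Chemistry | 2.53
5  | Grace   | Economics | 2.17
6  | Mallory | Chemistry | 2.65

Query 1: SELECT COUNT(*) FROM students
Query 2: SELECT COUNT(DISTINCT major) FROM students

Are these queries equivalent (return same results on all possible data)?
No, not equivalent

Query 1 returns: [(6,)]
Query 2 returns: [(2,)]

Reason: COUNT(*) counts rows, COUNT(DISTINCT major) counts unique majors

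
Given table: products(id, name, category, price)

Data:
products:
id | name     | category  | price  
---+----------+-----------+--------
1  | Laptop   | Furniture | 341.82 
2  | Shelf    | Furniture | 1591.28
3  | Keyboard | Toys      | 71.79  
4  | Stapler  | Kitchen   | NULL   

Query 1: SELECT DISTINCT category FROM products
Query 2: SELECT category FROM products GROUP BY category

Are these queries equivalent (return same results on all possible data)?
Yes, equivalent

Both queries return: [('Furniture',), ('Kitchen',), ('Toys',)]

Reason: Both get unique categorys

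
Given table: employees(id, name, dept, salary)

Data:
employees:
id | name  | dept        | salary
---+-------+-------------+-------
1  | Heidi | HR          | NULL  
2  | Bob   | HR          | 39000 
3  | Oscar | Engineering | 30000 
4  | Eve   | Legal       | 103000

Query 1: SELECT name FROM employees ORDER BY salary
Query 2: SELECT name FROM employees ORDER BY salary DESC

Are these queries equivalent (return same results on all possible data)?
No, not equivalent

Query 1 returns: [('Heidi',), ('Oscar',), ('Bob',), ('Eve',)]
Query 2 returns: [('Eve',), ('Bob',), ('Oscar',), ('Heidi',)]

Reason: ASC vs DESC gives opposite ordering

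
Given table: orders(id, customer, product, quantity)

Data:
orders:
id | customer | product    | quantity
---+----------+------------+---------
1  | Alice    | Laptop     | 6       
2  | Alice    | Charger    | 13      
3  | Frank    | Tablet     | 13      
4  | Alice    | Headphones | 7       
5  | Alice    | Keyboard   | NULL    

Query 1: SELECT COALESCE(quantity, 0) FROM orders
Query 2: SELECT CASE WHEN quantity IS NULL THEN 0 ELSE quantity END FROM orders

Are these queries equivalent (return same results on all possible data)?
Yes, equivalent

Both queries return: [(0,), (6,), (7,), (13,), (13,)]

Reason: COALESCE vs CASE for NULL handling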